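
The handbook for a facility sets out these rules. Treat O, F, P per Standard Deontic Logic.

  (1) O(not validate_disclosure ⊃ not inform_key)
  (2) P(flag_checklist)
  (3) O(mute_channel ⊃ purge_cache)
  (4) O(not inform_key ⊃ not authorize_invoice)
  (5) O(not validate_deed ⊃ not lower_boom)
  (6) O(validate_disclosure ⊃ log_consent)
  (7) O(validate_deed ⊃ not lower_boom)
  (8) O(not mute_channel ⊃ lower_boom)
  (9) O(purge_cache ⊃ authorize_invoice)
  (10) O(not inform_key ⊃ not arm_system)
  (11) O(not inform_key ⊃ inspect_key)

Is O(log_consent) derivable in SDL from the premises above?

By case analysis on validate_deed: premise 7 gives O(validate_deed ⊃ not lower_boom) and premise 5 gives O(not validate_deed ⊃ not lower_boom), so O(not lower_boom) either way.
Premise 8 is O(not mute_channel ⊃ lower_boom); contrapositively O(not lower_boom ⊃ mute_channel). Since O(not lower_boom) holds, K gives O(mute_channel).
Premise 3 is O(mute_channel ⊃ purge_cache); since O(mute_channel), deontic closure gives O(purge_cache).
With premise 9, O(purge_cache ⊃ authorize_invoice), the K-axiom yields O(authorize_invoice).
Premise 4 is O(not inform_key ⊃ not authorize_invoice); contrapositively O(authorize_invoice ⊃ inform_key). Since O(authorize_invoice) holds, K gives O(inform_key).
Premise 1 is O(not validate_disclosure ⊃ not inform_key); contrapositively O(inform_key ⊃ validate_disclosure). Since O(inform_key) holds, K gives O(validate_disclosure).
From O(validate_disclosure) and premise 6, O(validate_disclosure ⊃ log_consent), we obtain O(log_consent).
Premises 2, 10, 11 do not contribute to this derivation.
So O(log_consent) follows.

Yes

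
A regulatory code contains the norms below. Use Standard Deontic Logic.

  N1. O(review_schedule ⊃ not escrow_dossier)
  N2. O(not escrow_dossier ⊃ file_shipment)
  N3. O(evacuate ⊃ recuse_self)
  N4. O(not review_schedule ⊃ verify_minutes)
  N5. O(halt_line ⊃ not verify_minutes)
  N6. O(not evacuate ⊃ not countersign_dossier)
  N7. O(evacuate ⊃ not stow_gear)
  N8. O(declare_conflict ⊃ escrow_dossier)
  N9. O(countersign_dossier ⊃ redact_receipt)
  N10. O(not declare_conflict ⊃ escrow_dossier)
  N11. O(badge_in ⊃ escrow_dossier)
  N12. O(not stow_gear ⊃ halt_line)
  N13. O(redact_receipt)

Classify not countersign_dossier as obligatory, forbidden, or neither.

Obligatory

Premises 8 and 10 cover both cases: O(declare_conflict ⊃ escrow_dossier) and O(not declare_conflict ⊃ escrow_dossier). Since declare_conflict ∨ not declare_conflict is a tautology, O(escrow_dossier) follows.
Premise 1 is O(review_schedule ⊃ not escrow_dossier); contrapositively O(escrow_dossier ⊃ not review_schedule). Since O(escrow_dossier) holds, K gives O(not review_schedule).
Applying K to premise 4 (O(not review_schedule ⊃ verify_minutes)) and O(not review_schedule) yields O(verify_minutes).
The contrapositive of premise 5 (O(halt_line ⊃ not verify_minutes)) is O(verify_minutes ⊃ not halt_line), and O(verify_minutes) is already established, so O(not halt_line).
Premise 12 is O(not stow_gear ⊃ halt_line); contrapositively O(not halt_line ⊃ stow_gear). Since O(not halt_line) holds, K gives O(stow_gear).
Premise 7, O(evacuate ⊃ not stow_gear), contraposes to O(stow_gear ⊃ not evacuate); with O(stow_gear) we get O(not evacuate).
From O(not evacuate) and premise 6, O(not evacuate ⊃ not countersign_dossier), we obtain O(not countersign_dossier).
Premises 2, 3, 9, 11, 13 do not contribute to this derivation.
Hence not countersign_dossier is obligatory.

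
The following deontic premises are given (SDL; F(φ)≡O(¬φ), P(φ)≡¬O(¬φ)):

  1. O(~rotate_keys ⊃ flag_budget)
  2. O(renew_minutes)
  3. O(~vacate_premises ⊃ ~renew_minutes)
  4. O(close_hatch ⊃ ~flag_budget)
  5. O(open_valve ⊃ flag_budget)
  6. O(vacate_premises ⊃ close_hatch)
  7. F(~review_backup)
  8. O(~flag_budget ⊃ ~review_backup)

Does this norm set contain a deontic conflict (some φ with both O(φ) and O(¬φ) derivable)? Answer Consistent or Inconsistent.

Premise 7 is F(~review_backup), i.e. O(review_backup).
Premise 8, O(~flag_budget ⊃ ~review_backup), contraposes to O(review_backup ⊃ flag_budget); with O(review_backup) we get O(flag_budget).
Premise 4, O(close_hatch ⊃ ~flag_budget), contraposes to O(flag_budget ⊃ ~close_hatch); with O(flag_budget) we get O(~close_hatch).
Premise 6 is O(vacate_premises ⊃ close_hatch); contrapositively O(~close_hatch ⊃ ~vacate_premises). Since O(~close_hatch) holds, K gives O(~vacate_premises).
With premise 3, O(~vacate_premises ⊃ ~renew_minutes), the K-axiom yields O(~renew_minutes).
But premise 2 directly asserts O(renew_minutes).
We now have both O(~renew_minutes) and O(renew_minutes) — renew_minutes is simultaneously obligatory and forbidden, violating the D-axiom.

Inconsistent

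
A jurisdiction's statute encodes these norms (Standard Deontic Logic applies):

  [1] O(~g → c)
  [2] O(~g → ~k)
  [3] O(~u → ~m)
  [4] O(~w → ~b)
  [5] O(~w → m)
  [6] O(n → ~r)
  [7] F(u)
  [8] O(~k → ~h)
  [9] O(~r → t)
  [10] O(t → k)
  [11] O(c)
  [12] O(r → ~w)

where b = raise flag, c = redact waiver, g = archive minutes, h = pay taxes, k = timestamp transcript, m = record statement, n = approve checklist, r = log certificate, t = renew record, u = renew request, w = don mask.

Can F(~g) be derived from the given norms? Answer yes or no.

Yes

Premise 7, F(u), is equivalent to O(~u).
From O(~u) and premise 3, O(~u → ~m), we obtain O(~m).
The contrapositive of premise 5 (O(~w → m)) is O(~m → w), and O(~m) is already established, so O(w).
Premise 12 is O(r → ~w); contrapositively O(w → ~r). Since O(w) holds, K gives O(~r).
With premise 9, O(~r → t), the K-axiom yields O(t).
Premise 10 is O(t → k); since O(t), deontic closure gives O(k).
Premise 2, O(~g → ~k), contraposes to O(k → g); with O(k) we get O(g).
Premises 1, 4, 6, 8, 11 do not contribute to this derivation.
So O(g) holds, i.e. F(~g). The claim follows.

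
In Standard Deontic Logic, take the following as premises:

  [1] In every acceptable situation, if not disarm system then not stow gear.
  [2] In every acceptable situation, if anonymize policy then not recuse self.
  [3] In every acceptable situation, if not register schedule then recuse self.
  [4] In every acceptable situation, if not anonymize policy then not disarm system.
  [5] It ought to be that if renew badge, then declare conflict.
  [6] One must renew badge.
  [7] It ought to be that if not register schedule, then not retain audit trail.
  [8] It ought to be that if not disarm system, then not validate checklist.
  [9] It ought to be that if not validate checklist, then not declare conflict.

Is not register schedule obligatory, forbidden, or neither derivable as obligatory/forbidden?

From premise 6 we have O(renew_badge).
Premise 5 is O(renew_badge → declare_conflict); since O(renew_badge), deontic closure gives O(declare_conflict).
Premise 9 is O(¬validate_checklist → ¬declare_conflict); contrapositively O(declare_conflict → validate_checklist). Since O(declare_conflict) holds, K gives O(validate_checklist).
Premise 8 is O(¬disarm_system → ¬validate_checklist); contrapositively O(validate_checklist → disarm_system). Since O(validate_checklist) holds, K gives O(disarm_system).
Premise 4, O(¬anonymize_policy → ¬disarm_system), contraposes to O(disarm_system → anonymize_policy); with O(disarm_system) we get O(anonymize_policy).
From O(anonymize_policy) and premise 2, O(anonymize_policy → ¬recuse_self), we obtain O(¬recuse_self).
Premise 3 is O(¬register_schedule → recuse_self); contrapositively O(¬recuse_self → register_schedule). Since O(¬recuse_self) holds, K gives O(register_schedule).
Premises 1, 7 do not contribute to this derivation.
Thus O(register_schedule), which is F(¬register_schedule): ¬register_schedule is forbidden.

Forbidden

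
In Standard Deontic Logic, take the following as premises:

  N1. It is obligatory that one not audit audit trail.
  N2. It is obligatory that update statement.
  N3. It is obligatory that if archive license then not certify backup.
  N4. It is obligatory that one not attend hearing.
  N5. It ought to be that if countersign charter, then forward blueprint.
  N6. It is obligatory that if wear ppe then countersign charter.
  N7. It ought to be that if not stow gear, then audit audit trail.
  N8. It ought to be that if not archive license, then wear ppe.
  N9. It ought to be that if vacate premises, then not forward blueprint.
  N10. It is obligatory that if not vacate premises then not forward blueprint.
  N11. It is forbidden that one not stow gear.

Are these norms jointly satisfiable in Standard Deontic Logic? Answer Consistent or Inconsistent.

Consistent

Premise 7 is O(¬stow_gear → audit_audit_trail), but O(¬stow_gear) is not derivable from the premises, so it does not yield O(audit_audit_trail).
So O(audit_audit_trail) is not derivable, and the apparent clash with O(¬audit_audit_trail) does not arise.
A world satisfying every obligation exists (e.g. archive_license=true, attend_hearing=false, audit_audit_trail=false, certify_backup=false, countersign_charter=false, forward_blueprint=false, stow_gear=true, update_statement=true, vacate_premises=false, wear_ppe=false); no atom is both obligatory and forbidden, so the set is consistent.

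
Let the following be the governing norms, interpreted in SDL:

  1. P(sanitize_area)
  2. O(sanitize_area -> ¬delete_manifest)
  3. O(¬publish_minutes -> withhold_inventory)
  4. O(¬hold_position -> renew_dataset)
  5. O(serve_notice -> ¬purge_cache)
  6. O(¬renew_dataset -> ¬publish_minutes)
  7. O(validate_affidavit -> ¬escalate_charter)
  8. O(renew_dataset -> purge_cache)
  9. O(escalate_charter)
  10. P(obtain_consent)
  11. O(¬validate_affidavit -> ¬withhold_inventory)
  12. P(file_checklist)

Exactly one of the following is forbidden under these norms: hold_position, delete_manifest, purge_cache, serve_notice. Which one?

From premise 9 we have O(escalate_charter).
The contrapositive of premise 7 (O(validate_affidavit -> ¬escalate_charter)) is O(escalate_charter -> ¬validate_affidavit), and O(escalate_charter) is already established, so O(¬validate_affidavit).
From O(¬validate_affidavit) and premise 11, O(¬validate_affidavit -> ¬withhold_inventory), we obtain O(¬withhold_inventory).
Premise 3 is O(¬publish_minutes -> withhold_inventory); contrapositively O(¬withhold_inventory -> publish_minutes). Since O(¬withhold_inventory) holds, K gives O(publish_minutes).
Premise 6, O(¬renew_dataset -> ¬publish_minutes), contraposes to O(publish_minutes -> renew_dataset); with O(publish_minutes) we get O(renew_dataset).
From O(renew_dataset) and premise 8, O(renew_dataset -> purge_cache), we obtain O(purge_cache).
The contrapositive of premise 5 (O(serve_notice -> ¬purge_cache)) is O(purge_cache -> ¬serve_notice), and O(purge_cache) is already established, so O(¬serve_notice).
So O(¬serve_notice) holds, i.e. serve_notice is forbidden. None of the other listed options is forbidden under the premises.

serve_notice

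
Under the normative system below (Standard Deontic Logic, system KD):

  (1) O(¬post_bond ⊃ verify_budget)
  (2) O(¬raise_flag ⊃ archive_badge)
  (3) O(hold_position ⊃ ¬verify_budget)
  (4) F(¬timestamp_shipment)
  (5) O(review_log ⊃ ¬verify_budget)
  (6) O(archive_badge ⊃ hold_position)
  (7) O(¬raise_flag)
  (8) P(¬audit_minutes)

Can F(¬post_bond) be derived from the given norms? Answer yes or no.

From premise 7 we have O(¬raise_flag).
Premise 2 is O(¬raise_flag ⊃ archive_badge); since O(¬raise_flag), deontic closure gives O(archive_badge).
From O(archive_badge) and premise 6, O(archive_badge ⊃ hold_position), we obtain O(hold_position).
With premise 3, O(hold_position ⊃ ¬verify_budget), the K-axiom yields O(¬verify_budget).
Premise 1 is O(¬post_bond ⊃ verify_budget); contrapositively O(¬verify_budget ⊃ post_bond). Since O(¬verify_budget) holds, K gives O(post_bond).
Premises 4, 5, 8 do not contribute to this derivation.
So O(post_bond) holds, i.e. F(¬post_bond). The claim follows.

Yes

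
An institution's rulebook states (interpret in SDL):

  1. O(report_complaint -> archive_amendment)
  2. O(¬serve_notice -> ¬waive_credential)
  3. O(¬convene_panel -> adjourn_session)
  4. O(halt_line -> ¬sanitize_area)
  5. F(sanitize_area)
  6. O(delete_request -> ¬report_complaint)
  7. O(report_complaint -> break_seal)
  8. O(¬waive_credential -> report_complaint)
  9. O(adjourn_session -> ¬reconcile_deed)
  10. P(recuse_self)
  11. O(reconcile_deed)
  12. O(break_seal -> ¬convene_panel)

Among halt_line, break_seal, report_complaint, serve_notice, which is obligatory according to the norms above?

serve_notice

Premise 11 states O(reconcile_deed) outright.
Premise 9, O(adjourn_session -> ¬reconcile_deed), contraposes to O(reconcile_deed -> ¬adjourn_session); with O(reconcile_deed) we get O(¬adjourn_session).
The contrapositive of premise 3 (O(¬convene_panel -> adjourn_session)) is O(¬adjourn_session -> convene_panel), and O(¬adjourn_session) is already established, so O(convene_panel).
Premise 12 is O(break_seal -> ¬convene_panel); contrapositively O(convene_panel -> ¬break_seal). Since O(convene_panel) holds, K gives O(¬break_seal).
Premise 7 is O(report_complaint -> break_seal); contrapositively O(¬break_seal -> ¬report_complaint). Since O(¬break_seal) holds, K gives O(¬report_complaint).
The contrapositive of premise 8 (O(¬waive_credential -> report_complaint)) is O(¬report_complaint -> waive_credential), and O(¬report_complaint) is already established, so O(waive_credential).
Premise 2 is O(¬serve_notice -> ¬waive_credential); contrapositively O(waive_credential -> serve_notice). Since O(waive_credential) holds, K gives O(serve_notice).
So O(serve_notice) holds — serve_notice is obligatory. None of the other listed options is made obligatory by any chain of premises.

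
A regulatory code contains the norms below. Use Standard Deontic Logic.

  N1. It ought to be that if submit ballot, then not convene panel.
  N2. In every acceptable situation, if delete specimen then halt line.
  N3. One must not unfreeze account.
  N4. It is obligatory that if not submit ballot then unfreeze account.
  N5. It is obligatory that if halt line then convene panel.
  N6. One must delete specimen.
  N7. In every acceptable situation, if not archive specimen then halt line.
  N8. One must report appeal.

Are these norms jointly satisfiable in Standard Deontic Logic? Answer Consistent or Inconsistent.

Inconsistent

Premise 6 states O(delete_specimen) outright.
Premise 2 is O(delete_specimen → halt_line); since O(delete_specimen), deontic closure gives O(halt_line).
With premise 5, O(halt_line → convene_panel), the K-axiom yields O(convene_panel).
The contrapositive of premise 1 (O(submit_ballot → ¬convene_panel)) is O(convene_panel → ¬submit_ballot), and O(convene_panel) is already established, so O(¬submit_ballot).
From O(¬submit_ballot) and premise 4, O(¬submit_ballot → unfreeze_account), we obtain O(unfreeze_account).
However, F(unfreeze_account) at premise 3 amounts to O(¬unfreeze_account).
We now have both O(unfreeze_account) and O(¬unfreeze_account) — unfreeze_account is simultaneously obligatory and forbidden, violating the D-axiom.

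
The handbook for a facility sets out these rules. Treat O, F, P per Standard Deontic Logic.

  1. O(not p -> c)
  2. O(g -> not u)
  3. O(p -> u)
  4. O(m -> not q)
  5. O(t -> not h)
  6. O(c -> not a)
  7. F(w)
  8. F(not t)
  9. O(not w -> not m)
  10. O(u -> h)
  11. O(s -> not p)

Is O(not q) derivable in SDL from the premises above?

Premise 4 is O(m -> not q), but O(m) is not derivable from the premises, so it does not yield O(not q).
No other premise forces O(not q). An ideal world satisfying every premise can still have not q false, so O(not q) is not derivable.

No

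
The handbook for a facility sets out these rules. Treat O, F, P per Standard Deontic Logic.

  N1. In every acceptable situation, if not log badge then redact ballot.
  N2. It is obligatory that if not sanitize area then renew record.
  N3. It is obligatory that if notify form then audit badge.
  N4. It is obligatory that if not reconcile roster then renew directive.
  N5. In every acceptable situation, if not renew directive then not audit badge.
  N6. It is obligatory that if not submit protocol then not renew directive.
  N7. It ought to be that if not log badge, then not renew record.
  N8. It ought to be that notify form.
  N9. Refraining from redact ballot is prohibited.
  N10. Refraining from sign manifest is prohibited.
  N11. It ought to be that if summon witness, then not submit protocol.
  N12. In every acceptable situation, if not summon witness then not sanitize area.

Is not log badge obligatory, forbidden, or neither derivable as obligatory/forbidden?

Premise 8 gives O(notify_form).
Applying K to premise 3 (O(notify_form → audit_badge)) and O(notify_form) yields O(audit_badge).
The contrapositive of premise 5 (O(¬renew_directive → ¬audit_badge)) is O(audit_badge → renew_directive), and O(audit_badge) is already established, so O(renew_directive).
The contrapositive of premise 6 (O(¬submit_protocol → ¬renew_directive)) is O(renew_directive → submit_protocol), and O(renew_directive) is already established, so O(submit_protocol).
Premise 11, O(summon_witness → ¬submit_protocol), contraposes to O(submit_protocol → ¬summon_witness); with O(submit_protocol) we get O(¬summon_witness).
Premise 12 is O(¬summon_witness → ¬sanitize_area); since O(¬summon_witness), deontic closure gives O(¬sanitize_area).
Applying K to premise 2 (O(¬sanitize_area → renew_record)) and O(¬sanitize_area) yields O(renew_record).
Premise 7, O(¬log_badge → ¬renew_record), contraposes to O(renew_record → log_badge); with O(renew_record) we get O(log_badge).
Premises 1, 4, 9, 10 do not contribute to this derivation.
Thus O(log_badge), which is F(¬log_badge): ¬log_badge is forbidden.

Forbidden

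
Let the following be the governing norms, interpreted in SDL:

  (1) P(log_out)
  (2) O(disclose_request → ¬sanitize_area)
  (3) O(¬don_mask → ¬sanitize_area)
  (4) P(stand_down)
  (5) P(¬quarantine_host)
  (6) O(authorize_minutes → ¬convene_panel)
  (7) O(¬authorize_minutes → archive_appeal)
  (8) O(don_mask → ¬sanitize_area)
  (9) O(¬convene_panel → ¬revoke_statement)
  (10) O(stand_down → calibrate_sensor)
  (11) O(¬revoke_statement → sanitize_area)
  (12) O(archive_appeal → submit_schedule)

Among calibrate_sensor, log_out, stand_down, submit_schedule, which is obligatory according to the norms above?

Premises 3 and 8 cover both cases: O(¬don_mask → ¬sanitize_area) and O(don_mask → ¬sanitize_area). Since ¬don_mask ∨ don_mask is a tautology, O(¬sanitize_area) follows.
The contrapositive of premise 11 (O(¬revoke_statement → sanitize_area)) is O(¬sanitize_area → revoke_statement), and O(¬sanitize_area) is already established, so O(revoke_statement).
The contrapositive of premise 9 (O(¬convene_panel → ¬revoke_statement)) is O(revoke_statement → convene_panel), and O(revoke_statement) is already established, so O(convene_panel).
Premise 6 is O(authorize_minutes → ¬convene_panel); contrapositively O(convene_panel → ¬authorize_minutes). Since O(convene_panel) holds, K gives O(¬authorize_minutes).
From O(¬authorize_minutes) and premise 7, O(¬authorize_minutes → archive_appeal), we obtain O(archive_appeal).
Premise 12 is O(archive_appeal → submit_schedule); since O(archive_appeal), deontic closure gives O(submit_schedule).
So O(submit_schedule) holds — submit_schedule is obligatory. None of the other listed options is made obligatory by any chain of premises.

submit_schedule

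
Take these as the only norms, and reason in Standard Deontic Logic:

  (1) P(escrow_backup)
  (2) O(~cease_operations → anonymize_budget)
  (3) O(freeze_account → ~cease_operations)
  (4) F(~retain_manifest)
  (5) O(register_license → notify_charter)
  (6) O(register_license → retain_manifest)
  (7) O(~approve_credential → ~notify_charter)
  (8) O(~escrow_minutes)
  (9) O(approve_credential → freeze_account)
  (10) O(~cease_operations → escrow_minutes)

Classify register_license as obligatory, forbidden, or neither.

Forbidden

From premise 8 we have O(~escrow_minutes).
Premise 10, O(~cease_operations → escrow_minutes), contraposes to O(~escrow_minutes → cease_operations); with O(~escrow_minutes) we get O(cease_operations).
The contrapositive of premise 3 (O(freeze_account → ~cease_operations)) is O(cease_operations → ~freeze_account), and O(cease_operations) is already established, so O(~freeze_account).
Premise 9, O(approve_credential → freeze_account), contraposes to O(~freeze_account → ~approve_credential); with O(~freeze_account) we get O(~approve_credential).
Premise 7 is O(~approve_credential → ~notify_charter); since O(~approve_credential), deontic closure gives O(~notify_charter).
Premise 5 is O(register_license → notify_charter); contrapositively O(~notify_charter → ~register_license). Since O(~notify_charter) holds, K gives O(~register_license).
Premises 1, 2, 4, 6 do not contribute to this derivation.
Thus O(~register_license), which is F(register_license): register_license is forbidden.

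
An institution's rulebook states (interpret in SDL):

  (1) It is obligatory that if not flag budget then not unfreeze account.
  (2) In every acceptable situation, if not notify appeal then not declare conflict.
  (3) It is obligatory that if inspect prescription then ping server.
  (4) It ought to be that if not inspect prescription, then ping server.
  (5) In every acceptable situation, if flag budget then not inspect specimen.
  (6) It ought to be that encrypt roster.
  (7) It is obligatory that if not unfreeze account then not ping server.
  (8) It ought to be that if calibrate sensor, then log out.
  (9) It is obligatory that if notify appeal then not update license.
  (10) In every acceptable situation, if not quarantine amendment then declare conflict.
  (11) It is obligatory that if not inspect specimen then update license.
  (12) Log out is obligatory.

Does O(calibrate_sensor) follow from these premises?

No

Premise 8 is O(calibrate_sensor → log_out); even if O(log_out) held, inferring O(calibrate_sensor) would be affirming the consequent — invalid.
No other premise forces O(calibrate_sensor). An ideal world satisfying every premise can still have calibrate_sensor false, so O(calibrate_sensor) is not derivable.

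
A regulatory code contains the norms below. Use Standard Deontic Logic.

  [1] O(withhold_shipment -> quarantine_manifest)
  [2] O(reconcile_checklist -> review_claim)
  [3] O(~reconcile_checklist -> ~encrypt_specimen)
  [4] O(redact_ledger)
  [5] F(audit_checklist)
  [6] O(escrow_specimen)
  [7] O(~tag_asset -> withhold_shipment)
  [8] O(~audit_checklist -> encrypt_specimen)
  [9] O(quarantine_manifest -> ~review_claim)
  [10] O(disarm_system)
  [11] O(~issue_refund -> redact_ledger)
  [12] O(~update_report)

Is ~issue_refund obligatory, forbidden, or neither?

Premise 11 is O(~issue_refund -> redact_ledger); even if O(redact_ledger) held, inferring O(~issue_refund) would be affirming the consequent — invalid.
No premise or chain of K-axiom applications forces O(~issue_refund), and none forces O(issue_refund). So ~issue_refund is neither obligatory nor forbidden under these norms.

Neither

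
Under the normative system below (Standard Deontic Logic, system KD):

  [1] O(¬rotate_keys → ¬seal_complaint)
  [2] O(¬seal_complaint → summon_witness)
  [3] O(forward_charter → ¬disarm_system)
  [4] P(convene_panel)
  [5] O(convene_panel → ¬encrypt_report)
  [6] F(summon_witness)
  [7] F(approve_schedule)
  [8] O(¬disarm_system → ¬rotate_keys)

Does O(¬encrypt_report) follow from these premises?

Premise 5 is O(convene_panel → ¬encrypt_report), but O(convene_panel) is not derivable from the premises (the permission P(convene_panel) asserts only ¬O(¬convene_panel), not O(convene_panel)), so it does not yield O(¬encrypt_report).
No other premise forces O(¬encrypt_report). An ideal world satisfying every premise can still have ¬encrypt_report false, so O(¬encrypt_report) is not derivable.

No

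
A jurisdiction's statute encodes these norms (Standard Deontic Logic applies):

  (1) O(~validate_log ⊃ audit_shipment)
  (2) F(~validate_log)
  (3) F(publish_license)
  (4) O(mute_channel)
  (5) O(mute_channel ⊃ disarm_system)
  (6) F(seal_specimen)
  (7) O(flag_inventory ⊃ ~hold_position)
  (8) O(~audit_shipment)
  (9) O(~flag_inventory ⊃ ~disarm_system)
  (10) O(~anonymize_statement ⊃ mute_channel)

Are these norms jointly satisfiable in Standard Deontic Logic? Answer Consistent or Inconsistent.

Premise 1 is O(~validate_log ⊃ audit_shipment), but O(~validate_log) is not derivable from the premises, so it does not yield O(audit_shipment).
So O(audit_shipment) is not derivable, and the apparent clash with O(~audit_shipment) does not arise.
A world satisfying every obligation exists (e.g. anonymize_statement=false, audit_shipment=false, disarm_system=true, flag_inventory=true, hold_position=false, mute_channel=true, publish_license=false, seal_specimen=false, validate_log=true); no atom is both obligatory and forbidden, so the set is consistent.

Consistent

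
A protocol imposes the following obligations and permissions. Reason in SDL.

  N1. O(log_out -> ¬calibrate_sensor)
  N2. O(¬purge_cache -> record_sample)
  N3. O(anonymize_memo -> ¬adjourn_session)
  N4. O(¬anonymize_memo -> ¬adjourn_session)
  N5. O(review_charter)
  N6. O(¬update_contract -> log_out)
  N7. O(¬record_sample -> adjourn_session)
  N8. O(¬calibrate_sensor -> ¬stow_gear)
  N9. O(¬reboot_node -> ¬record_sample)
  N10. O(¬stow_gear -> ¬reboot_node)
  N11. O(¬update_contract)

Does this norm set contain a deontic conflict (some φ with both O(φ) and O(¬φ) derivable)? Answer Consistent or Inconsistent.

Inconsistent

Premises 4 and 3 cover both cases: O(¬anonymize_memo -> ¬adjourn_session) and O(anonymize_memo -> ¬adjourn_session). Since ¬anonymize_memo ∨ anonymize_memo is a tautology, O(¬adjourn_session) follows.
Premise 7 is O(¬record_sample -> adjourn_session); contrapositively O(¬adjourn_session -> record_sample). Since O(¬adjourn_session) holds, K gives O(record_sample).
Premise 9 is O(¬reboot_node -> ¬record_sample); contrapositively O(record_sample -> reboot_node). Since O(record_sample) holds, K gives O(reboot_node).
Premise 10, O(¬stow_gear -> ¬reboot_node), contraposes to O(reboot_node -> stow_gear); with O(reboot_node) we get O(stow_gear).
Premise 8 is O(¬calibrate_sensor -> ¬stow_gear); contrapositively O(stow_gear -> calibrate_sensor). Since O(stow_gear) holds, K gives O(calibrate_sensor).
The contrapositive of premise 1 (O(log_out -> ¬calibrate_sensor)) is O(calibrate_sensor -> ¬log_out), and O(calibrate_sensor) is already established, so O(¬log_out).
Premise 6 is O(¬update_contract -> log_out); contrapositively O(¬log_out -> update_contract). Since O(¬log_out) holds, K gives O(update_contract).
But premise 11 directly asserts O(¬update_contract).
We now have both O(update_contract) and O(¬update_contract) — update_contract is simultaneously obligatory and forbidden, violating the D-axiom.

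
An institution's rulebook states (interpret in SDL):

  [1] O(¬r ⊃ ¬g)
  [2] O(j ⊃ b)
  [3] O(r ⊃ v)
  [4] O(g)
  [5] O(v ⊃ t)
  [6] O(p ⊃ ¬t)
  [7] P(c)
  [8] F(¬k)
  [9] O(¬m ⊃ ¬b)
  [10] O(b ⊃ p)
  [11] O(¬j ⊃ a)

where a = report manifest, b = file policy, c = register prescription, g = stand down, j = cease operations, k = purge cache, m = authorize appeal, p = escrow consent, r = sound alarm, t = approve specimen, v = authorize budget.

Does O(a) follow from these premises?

Premise 4 gives O(g).
Premise 1 is O(¬r ⊃ ¬g); contrapositively O(g ⊃ r). Since O(g) holds, K gives O(r).
From O(r) and premise 3, O(r ⊃ v), we obtain O(v).
Applying K to premise 5 (O(v ⊃ t)) and O(v) yields O(t).
The contrapositive of premise 6 (O(p ⊃ ¬t)) is O(t ⊃ ¬p), and O(t) is already established, so O(¬p).
Premise 10 is O(b ⊃ p); contrapositively O(¬p ⊃ ¬b). Since O(¬p) holds, K gives O(¬b).
Premise 2 is O(j ⊃ b); contrapositively O(¬b ⊃ ¬j). Since O(¬b) holds, K gives O(¬j).
Premise 11 is O(¬j ⊃ a); since O(¬j), deontic closure gives O(a).
Premises 7, 8, 9 do not contribute to this derivation.
So O(a) follows.

Yes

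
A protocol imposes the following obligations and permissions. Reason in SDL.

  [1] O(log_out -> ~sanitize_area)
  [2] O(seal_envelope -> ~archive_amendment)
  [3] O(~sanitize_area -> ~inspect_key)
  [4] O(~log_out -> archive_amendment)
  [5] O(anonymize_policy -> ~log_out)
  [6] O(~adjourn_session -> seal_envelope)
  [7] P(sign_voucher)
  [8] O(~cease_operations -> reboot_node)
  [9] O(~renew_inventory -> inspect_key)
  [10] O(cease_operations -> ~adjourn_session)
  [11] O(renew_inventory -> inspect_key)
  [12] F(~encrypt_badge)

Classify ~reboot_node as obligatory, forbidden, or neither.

Forbidden

By case analysis on ~renew_inventory: premise 9 gives O(~renew_inventory -> inspect_key) and premise 11 gives O(renew_inventory -> inspect_key), so O(inspect_key) either way.
Premise 3, O(~sanitize_area -> ~inspect_key), contraposes to O(inspect_key -> sanitize_area); with O(inspect_key) we get O(sanitize_area).
Premise 1 is O(log_out -> ~sanitize_area); contrapositively O(sanitize_area -> ~log_out). Since O(sanitize_area) holds, K gives O(~log_out).
Applying K to premise 4 (O(~log_out -> archive_amendment)) and O(~log_out) yields O(archive_amendment).
The contrapositive of premise 2 (O(seal_envelope -> ~archive_amendment)) is O(archive_amendment -> ~seal_envelope), and O(archive_amendment) is already established, so O(~seal_envelope).
Premise 6, O(~adjourn_session -> seal_envelope), contraposes to O(~seal_envelope -> adjourn_session); with O(~seal_envelope) we get O(adjourn_session).
The contrapositive of premise 10 (O(cease_operations -> ~adjourn_session)) is O(adjourn_session -> ~cease_operations), and O(adjourn_session) is already established, so O(~cease_operations).
From O(~cease_operations) and premise 8, O(~cease_operations -> reboot_node), we obtain O(reboot_node).
Premises 5, 7, 12 do not contribute to this derivation.
Thus O(reboot_node), which is F(~reboot_node): ~reboot_node is forbidden.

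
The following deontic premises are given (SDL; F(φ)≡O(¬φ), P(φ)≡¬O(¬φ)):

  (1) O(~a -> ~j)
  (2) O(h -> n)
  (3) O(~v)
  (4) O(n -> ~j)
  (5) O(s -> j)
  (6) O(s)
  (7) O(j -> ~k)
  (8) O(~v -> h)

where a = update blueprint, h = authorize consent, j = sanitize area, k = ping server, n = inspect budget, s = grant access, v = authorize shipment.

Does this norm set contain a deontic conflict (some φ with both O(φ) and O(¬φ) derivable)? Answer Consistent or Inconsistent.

Inconsistent

Premise 3 states O(~v) outright.
From O(~v) and premise 8, O(~v -> h), we obtain O(h).
From O(h) and premise 2, O(h -> n), we obtain O(n).
From O(n) and premise 4, O(n -> ~j), we obtain O(~j).
Premise 5, O(s -> j), contraposes to O(~j -> ~s); with O(~j) we get O(~s).
However, premise 6 gives O(s).
We now have both O(~s) and O(s) — s is simultaneously obligatory and forbidden, violating the D-axiom.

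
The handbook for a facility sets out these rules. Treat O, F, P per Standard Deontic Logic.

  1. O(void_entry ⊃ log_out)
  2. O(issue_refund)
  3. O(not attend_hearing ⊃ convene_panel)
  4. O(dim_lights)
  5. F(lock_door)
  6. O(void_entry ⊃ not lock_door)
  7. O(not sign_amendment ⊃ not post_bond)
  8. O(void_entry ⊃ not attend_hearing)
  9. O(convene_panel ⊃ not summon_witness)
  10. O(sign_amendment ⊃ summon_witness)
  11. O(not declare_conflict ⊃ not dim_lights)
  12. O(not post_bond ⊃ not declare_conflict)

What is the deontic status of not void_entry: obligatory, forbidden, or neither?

Obligatory

Premise 4 states O(dim_lights) outright.
The contrapositive of premise 11 (O(not declare_conflict ⊃ not dim_lights)) is O(dim_lights ⊃ declare_conflict), and O(dim_lights) is already established, so O(declare_conflict).
Premise 12 is O(not post_bond ⊃ not declare_conflict); contrapositively O(declare_conflict ⊃ post_bond). Since O(declare_conflict) holds, K gives O(post_bond).
The contrapositive of premise 7 (O(not sign_amendment ⊃ not post_bond)) is O(post_bond ⊃ sign_amendment), and O(post_bond) is already established, so O(sign_amendment).
Premise 10 is O(sign_amendment ⊃ summon_witness); since O(sign_amendment), deontic closure gives O(summon_witness).
Premise 9, O(convene_panel ⊃ not summon_witness), contraposes to O(summon_witness ⊃ not convene_panel); with O(summon_witness) we get O(not convene_panel).
Premise 3, O(not attend_hearing ⊃ convene_panel), contraposes to O(not convene_panel ⊃ attend_hearing); with O(not convene_panel) we get O(attend_hearing).
Premise 8 is O(void_entry ⊃ not attend_hearing); contrapositively O(attend_hearing ⊃ not void_entry). Since O(attend_hearing) holds, K gives O(not void_entry).
Premises 1, 2, 5, 6 do not contribute to this derivation.
Hence not void_entry is obligatory.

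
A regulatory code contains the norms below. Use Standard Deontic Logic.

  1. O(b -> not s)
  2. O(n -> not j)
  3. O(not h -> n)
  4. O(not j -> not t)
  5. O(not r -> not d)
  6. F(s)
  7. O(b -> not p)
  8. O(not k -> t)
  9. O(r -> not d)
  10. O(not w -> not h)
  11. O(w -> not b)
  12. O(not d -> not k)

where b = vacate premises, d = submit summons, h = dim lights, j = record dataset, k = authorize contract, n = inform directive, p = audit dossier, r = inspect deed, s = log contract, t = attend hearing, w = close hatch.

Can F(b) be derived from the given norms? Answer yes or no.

By case analysis on r: premise 9 gives O(r -> not d) and premise 5 gives O(not r -> not d), so O(not d) either way.
With premise 12, O(not d -> not k), the K-axiom yields O(not k).
Applying K to premise 8 (O(not k -> t)) and O(not k) yields O(t).
The contrapositive of premise 4 (O(not j -> not t)) is O(t -> j), and O(t) is already established, so O(j).
The contrapositive of premise 2 (O(n -> not j)) is O(j -> not n), and O(j) is already established, so O(not n).
Premise 3, O(not h -> n), contraposes to O(not n -> h); with O(not n) we get O(h).
The contrapositive of premise 10 (O(not w -> not h)) is O(h -> w), and O(h) is already established, so O(w).
From O(w) and premise 11, O(w -> not b), we obtain O(not b).
Premises 1, 6, 7 do not contribute to this derivation.
So O(not b) holds, i.e. F(b). The claim follows.

Yes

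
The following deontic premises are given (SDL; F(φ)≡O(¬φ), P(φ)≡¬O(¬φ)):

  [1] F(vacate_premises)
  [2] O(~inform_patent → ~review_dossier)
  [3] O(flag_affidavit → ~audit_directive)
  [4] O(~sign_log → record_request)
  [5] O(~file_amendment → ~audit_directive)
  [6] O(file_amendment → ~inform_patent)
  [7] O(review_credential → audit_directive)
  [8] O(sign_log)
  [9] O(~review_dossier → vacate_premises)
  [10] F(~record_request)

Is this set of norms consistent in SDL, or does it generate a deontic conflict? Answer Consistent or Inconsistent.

Premise 4 is O(~sign_log → record_request); even if O(record_request) held, inferring O(~sign_log) would be affirming the consequent — invalid.
So O(~sign_log) is not derivable, and the apparent clash with O(sign_log) does not arise.
A world satisfying every obligation exists (e.g. audit_directive=false, file_amendment=false, flag_affidavit=false, inform_patent=true, record_request=true, review_credential=false, review_dossier=true, sign_log=true, vacate_premises=false); no atom is both obligatory and forbidden, so the set is consistent.

Consistent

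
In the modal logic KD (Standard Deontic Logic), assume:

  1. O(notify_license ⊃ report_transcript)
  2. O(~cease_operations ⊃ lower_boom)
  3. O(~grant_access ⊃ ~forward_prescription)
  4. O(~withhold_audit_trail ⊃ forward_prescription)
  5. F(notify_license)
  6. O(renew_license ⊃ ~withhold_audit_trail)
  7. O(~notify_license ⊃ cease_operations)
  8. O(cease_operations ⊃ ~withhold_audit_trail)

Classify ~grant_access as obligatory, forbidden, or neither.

F(notify_license) at premise 5 means O(~notify_license).
Applying K to premise 7 (O(~notify_license ⊃ cease_operations)) and O(~notify_license) yields O(cease_operations).
With premise 8, O(cease_operations ⊃ ~withhold_audit_trail), the K-axiom yields O(~withhold_audit_trail).
Applying K to premise 4 (O(~withhold_audit_trail ⊃ forward_prescription)) and O(~withhold_audit_trail) yields O(forward_prescription).
Premise 3, O(~grant_access ⊃ ~forward_prescription), contraposes to O(forward_prescription ⊃ grant_access); with O(forward_prescription) we get O(grant_access).
Premises 1, 2, 6 do not contribute to this derivation.
Thus O(grant_access), which is F(~grant_access): ~grant_access is forbidden.

Forbidden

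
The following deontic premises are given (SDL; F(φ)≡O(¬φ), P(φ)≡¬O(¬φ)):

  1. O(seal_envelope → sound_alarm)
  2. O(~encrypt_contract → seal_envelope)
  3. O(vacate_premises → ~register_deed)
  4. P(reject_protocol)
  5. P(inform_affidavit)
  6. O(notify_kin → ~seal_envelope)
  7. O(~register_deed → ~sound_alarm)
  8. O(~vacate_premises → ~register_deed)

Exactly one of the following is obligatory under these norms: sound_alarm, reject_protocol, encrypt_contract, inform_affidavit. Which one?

By case analysis on vacate_premises: premise 3 gives O(vacate_premises → ~register_deed) and premise 8 gives O(~vacate_premises → ~register_deed), so O(~register_deed) either way.
Applying K to premise 7 (O(~register_deed → ~sound_alarm)) and O(~register_deed) yields O(~sound_alarm).
Premise 1 is O(seal_envelope → sound_alarm); contrapositively O(~sound_alarm → ~seal_envelope). Since O(~sound_alarm) holds, K gives O(~seal_envelope).
Premise 2 is O(~encrypt_contract → seal_envelope); contrapositively O(~seal_envelope → encrypt_contract). Since O(~seal_envelope) holds, K gives O(encrypt_contract).
So O(encrypt_contract) holds — encrypt_contract is obligatory. None of the other listed options is made obligatory by any chain of premises.

encrypt_contract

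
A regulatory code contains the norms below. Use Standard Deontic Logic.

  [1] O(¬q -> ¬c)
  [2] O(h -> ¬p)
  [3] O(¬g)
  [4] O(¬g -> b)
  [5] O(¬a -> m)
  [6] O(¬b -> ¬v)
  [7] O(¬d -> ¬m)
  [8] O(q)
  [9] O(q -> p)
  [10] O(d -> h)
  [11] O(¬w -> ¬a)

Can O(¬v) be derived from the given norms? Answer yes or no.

No

Premise 6 is O(¬b -> ¬v), but O(¬b) is not derivable from the premises, so it does not yield O(¬v).
No other premise forces O(¬v). An ideal world satisfying every premise can still have ¬v false, so O(¬v) is not derivable.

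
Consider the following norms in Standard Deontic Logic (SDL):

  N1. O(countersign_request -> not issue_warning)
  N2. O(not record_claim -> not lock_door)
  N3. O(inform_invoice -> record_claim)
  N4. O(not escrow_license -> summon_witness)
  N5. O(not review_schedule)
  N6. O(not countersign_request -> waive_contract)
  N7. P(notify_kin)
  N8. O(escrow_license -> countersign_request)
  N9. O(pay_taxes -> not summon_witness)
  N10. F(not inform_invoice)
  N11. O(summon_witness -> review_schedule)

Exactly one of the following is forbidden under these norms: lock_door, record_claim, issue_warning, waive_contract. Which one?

issue_warning

Premise 5 states O(not review_schedule) outright.
The contrapositive of premise 11 (O(summon_witness -> review_schedule)) is O(not review_schedule -> not summon_witness), and O(not review_schedule) is already established, so O(not summon_witness).
Premise 4, O(not escrow_license -> summon_witness), contraposes to O(not summon_witness -> escrow_license); with O(not summon_witness) we get O(escrow_license).
Applying K to premise 8 (O(escrow_license -> countersign_request)) and O(escrow_license) yields O(countersign_request).
With premise 1, O(countersign_request -> not issue_warning), the K-axiom yields O(not issue_warning).
So O(not issue_warning) holds, i.e. issue_warning is forbidden. None of the other listed options is forbidden under the premises.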